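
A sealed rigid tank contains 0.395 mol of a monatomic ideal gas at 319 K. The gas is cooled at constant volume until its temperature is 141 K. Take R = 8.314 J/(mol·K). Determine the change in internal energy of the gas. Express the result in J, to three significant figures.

Constant volume ⇒ W = 0, so Q = ΔU = nCᵥΔT with Cᵥ = 3R/2 = 12.47 J/(mol·K).
ΔU = (0.395)(12.47)(141 − 319) = -876.8 J.

ΔU ≈ -877 J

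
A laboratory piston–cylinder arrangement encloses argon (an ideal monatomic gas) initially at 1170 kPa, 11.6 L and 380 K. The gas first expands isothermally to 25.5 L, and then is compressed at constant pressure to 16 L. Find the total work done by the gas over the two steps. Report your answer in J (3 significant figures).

W_total ≈ 5630 J

Step 1 (isothermal): W = P₁V₁ ln(V₂/V₁) = (13572) ln(25.5/11.6) = 10690 J.
After step 1: P = 532.2 kPa, V = 25.5 L, T = 380 K.
Step 2 (isobaric): W = PΔV = (532.2 kPa)(16 − 25.5 L) = -5056 J.
W_total = 10690 − 5056 = 5634 J.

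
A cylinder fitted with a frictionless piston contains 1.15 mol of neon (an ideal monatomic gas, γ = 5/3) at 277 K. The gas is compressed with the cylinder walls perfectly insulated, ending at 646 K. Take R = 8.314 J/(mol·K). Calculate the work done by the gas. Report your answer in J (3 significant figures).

W ≈ -5290 J

Adiabatic ⇒ Q = 0, so W_by = −ΔU = nCᵥ(T₁ − T₂).
Cᵥ = 3R/2 = 12.47 J/(mol·K).
W = (1.15)(12.47)(277 − 646) = -5292 J.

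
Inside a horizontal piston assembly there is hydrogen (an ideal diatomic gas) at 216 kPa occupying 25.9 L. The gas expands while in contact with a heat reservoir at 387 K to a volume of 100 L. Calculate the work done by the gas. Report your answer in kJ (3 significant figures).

Isothermal: W = nRT ln(V₂/V₁) = P₁V₁ ln(V₂/V₁).
P₁V₁ = (216 kPa)(25.9 L) = 5594 J.
W = 5594 × ln(100/25.9) = 5594 × 1.351
W_by_gas = 7558 J.

W ≈ 7.56 kJ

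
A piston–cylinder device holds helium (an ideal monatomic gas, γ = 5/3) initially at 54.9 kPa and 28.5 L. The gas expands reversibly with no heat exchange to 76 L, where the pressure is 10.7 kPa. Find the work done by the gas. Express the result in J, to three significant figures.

Adiabatic: W = (P₁V₁ − P₂V₂)/(γ − 1) with γ = 5/3.
P₁V₁ = 1565 J, P₂V₂ = 813.2 J.
W = (1565 − 813.2) / 0.6667 = 1127 J.

W ≈ 1130 J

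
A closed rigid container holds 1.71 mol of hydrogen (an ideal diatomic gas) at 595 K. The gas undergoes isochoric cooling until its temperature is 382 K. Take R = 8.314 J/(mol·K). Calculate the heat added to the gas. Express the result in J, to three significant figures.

Q ≈ -7570 J

Constant volume ⇒ W = 0, so Q = ΔU = nCᵥΔT with Cᵥ = 5R/2 = 20.79 J/(mol·K).
ΔU = (1.71)(20.79)(382 − 595) = -7571 J.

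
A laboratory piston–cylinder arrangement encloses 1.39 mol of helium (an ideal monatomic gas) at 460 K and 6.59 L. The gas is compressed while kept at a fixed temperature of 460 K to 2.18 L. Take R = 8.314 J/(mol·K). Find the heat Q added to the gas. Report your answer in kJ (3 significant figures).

Isothermal ⇒ ΔU = 0, so Q = W = nRT ln(V₂/V₁).
Q = (1.39)(8.314)(460) ln(2.18/6.59) = 5316 × -1.106 = -5881 J.

Q ≈ -5.88 kJ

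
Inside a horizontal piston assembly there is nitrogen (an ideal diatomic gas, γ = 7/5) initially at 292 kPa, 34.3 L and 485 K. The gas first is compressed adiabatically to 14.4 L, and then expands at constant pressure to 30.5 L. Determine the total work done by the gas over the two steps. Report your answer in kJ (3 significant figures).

Step 1 (adiabatic): W = (P₁V₁ − P₂V₂)/(γ−1) = (10016 − 14173)/0.4 = -10393 J.
After step 1: P = 984.2 kPa, V = 14.4 L, T = 686.3 K.
Step 2 (isobaric): W = PΔV = (984.2 kPa)(30.5 − 14.4 L) = 15846 J.
W_total = -10393 + 15846 = 5453 J.

W_total ≈ 5.45 kJ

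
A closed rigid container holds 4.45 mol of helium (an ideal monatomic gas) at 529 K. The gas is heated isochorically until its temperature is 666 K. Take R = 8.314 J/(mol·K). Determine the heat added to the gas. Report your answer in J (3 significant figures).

Q ≈ 7600 J

Constant volume ⇒ W = 0, so Q = ΔU = nCᵥΔT with Cᵥ = 3R/2 = 12.47 J/(mol·K).
ΔU = (4.45)(12.47)(666 − 529) = 7603 J.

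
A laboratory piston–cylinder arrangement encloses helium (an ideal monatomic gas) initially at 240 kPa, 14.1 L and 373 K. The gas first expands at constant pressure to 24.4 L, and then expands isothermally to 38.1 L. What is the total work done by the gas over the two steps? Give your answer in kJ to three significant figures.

W_total ≈ 5.08 kJ

Step 1 (isobaric): W = PΔV = (240 kPa)(24.4 − 14.1 L) = 2472 J.
After step 1: P = 240 kPa, V = 24.4 L, T = 645.5 K.
Step 2 (isothermal): W = P₁V₁ ln(V₂/V₁) = (5856) ln(38.1/24.4) = 2610 J.
W_total = 2472 + 2610 = 5082 J.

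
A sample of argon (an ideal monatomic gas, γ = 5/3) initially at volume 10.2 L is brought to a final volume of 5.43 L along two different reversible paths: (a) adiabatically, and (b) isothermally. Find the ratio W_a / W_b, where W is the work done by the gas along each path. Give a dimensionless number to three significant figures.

Path (a) adiabatic: W = P₁V₁(1 − (V₁/V₂)^(γ−1))/(γ−1) → W_a/(P₁V₁) = -0.7836.
Path (b) isothermal: W = P₁V₁ ln(V₂/V₁) → W_b/(P₁V₁) = -0.6304.
W_a / W_b = -0.7836 / -0.6304 = 1.243.

W_a / W_b ≈ 1.24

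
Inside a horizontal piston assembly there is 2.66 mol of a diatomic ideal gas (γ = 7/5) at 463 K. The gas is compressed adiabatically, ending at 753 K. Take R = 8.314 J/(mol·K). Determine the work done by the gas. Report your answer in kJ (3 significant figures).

Adiabatic ⇒ Q = 0, so W_by = −ΔU = nCᵥ(T₁ − T₂).
Cᵥ = 5R/2 = 20.79 J/(mol·K).
W = (2.66)(20.79)(463 − 753) = -16034 J.

W ≈ -16.0 kJ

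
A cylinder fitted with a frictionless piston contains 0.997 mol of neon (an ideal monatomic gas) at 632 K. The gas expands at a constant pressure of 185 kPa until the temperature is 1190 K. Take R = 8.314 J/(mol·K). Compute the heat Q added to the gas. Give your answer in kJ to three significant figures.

Isobaric: W = nRΔT = (0.997)(8.314)(558) = 4625 J.
ΔU = nCᵥΔT with Cᵥ = 3R/2: ΔU = (0.997)(12.47)(558) = 6938 J.
Q = ΔU + W = 6938 + 4625 = 11563 J.

Q ≈ 11.6 kJ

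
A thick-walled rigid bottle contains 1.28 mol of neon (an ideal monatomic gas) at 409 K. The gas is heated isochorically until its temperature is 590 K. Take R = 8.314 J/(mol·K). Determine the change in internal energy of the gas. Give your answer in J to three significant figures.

Constant volume ⇒ W = 0, so Q = ΔU = nCᵥΔT with Cᵥ = 3R/2 = 12.47 J/(mol·K).
ΔU = (1.28)(12.47)(590 − 409) = 2889 J.

ΔU ≈ 2890 J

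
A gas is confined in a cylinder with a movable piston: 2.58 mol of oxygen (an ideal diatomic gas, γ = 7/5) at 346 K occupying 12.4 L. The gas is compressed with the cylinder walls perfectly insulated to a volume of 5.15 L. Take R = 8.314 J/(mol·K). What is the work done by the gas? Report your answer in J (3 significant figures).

W ≈ -7810 J

Adiabatic: TV^(γ−1) = const with γ = 7/5.
T₂ = T₁ (V₁/V₂)^(γ−1) = 346 × (12.4/5.15)^0.4 = 346 × 1.421 = 491.7 K.
W_by = nCᵥ(T₁ − T₂) = (2.58)(20.79)(346 − 491.7) = -7815 J.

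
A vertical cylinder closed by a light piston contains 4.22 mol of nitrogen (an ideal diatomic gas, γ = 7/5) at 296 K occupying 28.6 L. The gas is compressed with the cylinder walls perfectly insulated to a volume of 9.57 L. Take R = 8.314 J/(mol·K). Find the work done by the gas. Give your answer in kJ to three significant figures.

W ≈ -14.3 kJ

Adiabatic: TV^(γ−1) = const with γ = 7/5.
T₂ = T₁ (V₁/V₂)^(γ−1) = 296 × (28.6/9.57)^0.4 = 296 × 1.549 = 458.6 K.
W_by = nCᵥ(T₁ − T₂) = (4.22)(20.79)(296 − 458.6) = -14266 J.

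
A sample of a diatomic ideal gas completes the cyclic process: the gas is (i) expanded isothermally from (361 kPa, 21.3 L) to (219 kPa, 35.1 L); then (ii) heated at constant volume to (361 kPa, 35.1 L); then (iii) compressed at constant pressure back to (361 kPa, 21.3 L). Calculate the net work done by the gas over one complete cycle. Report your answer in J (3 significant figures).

Leg (i): W = PᵢVᵢ ln(V_f/Vᵢ) = (7689) ln(35.1/21.3) = 3841 J.
Leg (ii): W = 0.
Leg (iii): W = PΔV = (361)(21.3 − 35.1) = -4982 J.
W_net = 3841 − 4982 = -1141 J.

W_net ≈ -1140 J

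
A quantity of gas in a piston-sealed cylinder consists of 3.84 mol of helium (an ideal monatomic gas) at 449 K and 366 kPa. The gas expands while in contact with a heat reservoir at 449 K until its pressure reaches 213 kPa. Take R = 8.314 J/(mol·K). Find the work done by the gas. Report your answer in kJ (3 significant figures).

Isothermal process: W = nRT ln(V₂/V₁) = nRT ln(P₁/P₂).
W = (3.84)(8.314)(449) × ln(366/213)
  = 14335 × ln(1.718) = 14335 × 0.5413
W_by_gas = 7760 J.

W ≈ 7.76 kJ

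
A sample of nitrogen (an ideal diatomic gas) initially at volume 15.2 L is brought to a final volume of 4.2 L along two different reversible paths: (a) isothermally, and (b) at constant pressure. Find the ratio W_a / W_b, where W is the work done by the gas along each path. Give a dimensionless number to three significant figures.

Path (a) isothermal: W = P₁V₁ ln(V₂/V₁) → W_a/(P₁V₁) = -1.286.
Path (b) isobaric: W = P₁(V₂ − V₁) → W_b/(P₁V₁) = -0.7237.
W_a / W_b = -1.286 / -0.7237 = 1.777.

W_a / W_b ≈ 1.78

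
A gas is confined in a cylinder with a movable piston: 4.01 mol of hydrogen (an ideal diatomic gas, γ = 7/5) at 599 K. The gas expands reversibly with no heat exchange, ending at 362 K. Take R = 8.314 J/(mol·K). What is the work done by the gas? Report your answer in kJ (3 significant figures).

Adiabatic ⇒ Q = 0, so W_by = −ΔU = nCᵥ(T₁ − T₂).
Cᵥ = 5R/2 = 20.79 J/(mol·K).
W = (4.01)(20.79)(599 − 362) = 19753 J.

W ≈ 19.8 kJ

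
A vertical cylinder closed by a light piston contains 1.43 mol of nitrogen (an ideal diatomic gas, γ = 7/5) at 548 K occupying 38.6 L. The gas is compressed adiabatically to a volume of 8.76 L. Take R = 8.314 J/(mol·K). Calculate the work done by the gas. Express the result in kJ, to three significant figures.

Adiabatic: TV^(γ−1) = const with γ = 7/5.
T₂ = T₁ (V₁/V₂)^(γ−1) = 548 × (38.6/8.76)^0.4 = 548 × 1.81 = 991.8 K.
W_by = nCᵥ(T₁ − T₂) = (1.43)(20.79)(548 − 991.8) = -13190 J.

W ≈ -13.2 kJ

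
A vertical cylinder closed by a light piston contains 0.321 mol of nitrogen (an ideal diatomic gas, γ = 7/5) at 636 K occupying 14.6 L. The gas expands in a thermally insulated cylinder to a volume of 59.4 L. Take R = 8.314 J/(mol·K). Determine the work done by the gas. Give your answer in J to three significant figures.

W ≈ 1820 J

Adiabatic: TV^(γ−1) = const with γ = 7/5.
T₂ = T₁ (V₁/V₂)^(γ−1) = 636 × (14.6/59.4)^0.4 = 636 × 0.5705 = 362.8 K.
W_by = nCᵥ(T₁ − T₂) = (0.321)(20.79)(636 − 362.8) = 1823 J.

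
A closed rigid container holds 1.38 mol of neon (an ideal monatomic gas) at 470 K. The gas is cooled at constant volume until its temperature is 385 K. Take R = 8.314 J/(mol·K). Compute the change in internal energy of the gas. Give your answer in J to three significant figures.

Constant volume ⇒ W = 0, so Q = ΔU = nCᵥΔT with Cᵥ = 3R/2 = 12.47 J/(mol·K).
ΔU = (1.38)(12.47)(385 − 470) = -1463 J.

ΔU ≈ -1460 J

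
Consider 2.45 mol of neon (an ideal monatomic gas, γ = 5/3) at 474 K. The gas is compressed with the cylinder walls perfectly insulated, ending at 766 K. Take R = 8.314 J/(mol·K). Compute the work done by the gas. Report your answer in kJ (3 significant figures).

Adiabatic ⇒ Q = 0, so W_by = −ΔU = nCᵥ(T₁ − T₂).
Cᵥ = 3R/2 = 12.47 J/(mol·K).
W = (2.45)(12.47)(474 − 766) = -8922 J.

W ≈ -8.92 kJ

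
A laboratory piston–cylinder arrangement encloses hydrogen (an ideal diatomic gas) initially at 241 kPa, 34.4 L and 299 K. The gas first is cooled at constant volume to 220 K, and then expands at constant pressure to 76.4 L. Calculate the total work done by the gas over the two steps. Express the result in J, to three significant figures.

W_total ≈ 7450 J

Step 1 (isochoric): W = 0 (constant volume).
After step 1: P = 177.3 kPa (V unchanged).
Step 2 (isobaric): W = PΔV = (177.3 kPa)(76.4 − 34.4 L) = 7448 J.
W_total = 0 + 7448 = 7448 J.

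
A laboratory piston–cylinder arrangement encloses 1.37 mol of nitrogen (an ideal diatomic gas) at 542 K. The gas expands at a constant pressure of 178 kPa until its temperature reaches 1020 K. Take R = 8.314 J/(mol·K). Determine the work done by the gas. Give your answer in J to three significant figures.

Isobaric: W = P ΔV = nR ΔT.
W = (1.37)(8.314)(1020 − 542) = 5445 J.

W ≈ 5440 J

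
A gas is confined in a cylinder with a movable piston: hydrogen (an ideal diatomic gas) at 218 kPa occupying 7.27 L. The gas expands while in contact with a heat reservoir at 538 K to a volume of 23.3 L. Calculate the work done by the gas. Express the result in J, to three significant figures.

Isothermal: W = nRT ln(V₂/V₁) = P₁V₁ ln(V₂/V₁).
P₁V₁ = (218 kPa)(7.27 L) = 1585 J.
W = 1585 × ln(23.3/7.27) = 1585 × 1.165
W_by_gas = 1846 J.

W ≈ 1850 J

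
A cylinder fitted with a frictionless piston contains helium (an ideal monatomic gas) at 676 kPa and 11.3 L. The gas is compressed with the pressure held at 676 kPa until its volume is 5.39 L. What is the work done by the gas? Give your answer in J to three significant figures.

Isobaric: W = P ΔV.
W = (676 kPa)(5.39 − 11.3 L) = (676)(-5.91) = -3995 J.

W ≈ -4000 J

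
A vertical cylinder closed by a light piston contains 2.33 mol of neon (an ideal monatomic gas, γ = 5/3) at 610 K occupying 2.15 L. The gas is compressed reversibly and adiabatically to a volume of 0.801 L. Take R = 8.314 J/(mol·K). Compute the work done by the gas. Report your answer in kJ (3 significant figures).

Adiabatic: TV^(γ−1) = const with γ = 5/3.
T₂ = T₁ (V₁/V₂)^(γ−1) = 610 × (2.15/0.801)^0.667 = 610 × 1.931 = 1178 K.
W_by = nCᵥ(T₁ − T₂) = (2.33)(12.47)(610 − 1178) = -16509 J.

W ≈ -16.5 kJ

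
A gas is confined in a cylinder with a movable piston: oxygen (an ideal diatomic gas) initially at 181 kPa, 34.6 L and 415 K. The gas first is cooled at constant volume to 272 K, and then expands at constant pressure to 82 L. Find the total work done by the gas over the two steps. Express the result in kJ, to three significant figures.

Step 1 (isochoric): W = 0 (constant volume).
After step 1: P = 118.6 kPa (V unchanged).
Step 2 (isobaric): W = PΔV = (118.6 kPa)(82 − 34.6 L) = 5623 J.
W_total = 0 + 5623 = 5623 J.

W_total ≈ 5.62 kJ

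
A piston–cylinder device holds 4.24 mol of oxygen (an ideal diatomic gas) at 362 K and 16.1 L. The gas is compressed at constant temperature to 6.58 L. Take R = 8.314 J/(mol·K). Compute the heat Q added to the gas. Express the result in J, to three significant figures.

Q ≈ -11400 J

Isothermal ⇒ ΔU = 0, so Q = W = nRT ln(V₂/V₁).
Q = (4.24)(8.314)(362) ln(6.58/16.1) = 12761 × -0.8948 = -11418 J.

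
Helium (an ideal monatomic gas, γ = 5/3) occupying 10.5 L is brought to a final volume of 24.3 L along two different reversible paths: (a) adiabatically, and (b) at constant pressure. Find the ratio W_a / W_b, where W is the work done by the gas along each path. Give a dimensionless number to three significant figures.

W_a / W_b ≈ 0.489

Path (a) adiabatic: W = P₁V₁(1 − (V₁/V₂)^(γ−1))/(γ−1) → W_a/(P₁V₁) = 0.6427.
Path (b) isobaric: W = P₁(V₂ − V₁) → W_b/(P₁V₁) = 1.314.
W_a / W_b = 0.6427 / 1.314 = 0.489.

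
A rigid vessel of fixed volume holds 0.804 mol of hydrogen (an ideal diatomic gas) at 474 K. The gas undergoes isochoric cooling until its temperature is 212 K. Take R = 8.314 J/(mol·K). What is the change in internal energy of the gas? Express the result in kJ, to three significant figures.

Constant volume ⇒ W = 0, so Q = ΔU = nCᵥΔT with Cᵥ = 5R/2 = 20.79 J/(mol·K).
ΔU = (0.804)(20.79)(212 − 474) = -4378 J.

ΔU ≈ -4.38 kJ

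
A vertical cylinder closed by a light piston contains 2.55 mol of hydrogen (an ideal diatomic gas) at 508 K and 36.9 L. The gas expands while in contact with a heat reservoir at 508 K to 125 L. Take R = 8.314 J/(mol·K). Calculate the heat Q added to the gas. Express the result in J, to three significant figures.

Q ≈ 13100 J

Isothermal ⇒ ΔU = 0, so Q = W = nRT ln(V₂/V₁).
Q = (2.55)(8.314)(508) ln(125/36.9) = 10770 × 1.22 = 13140 J.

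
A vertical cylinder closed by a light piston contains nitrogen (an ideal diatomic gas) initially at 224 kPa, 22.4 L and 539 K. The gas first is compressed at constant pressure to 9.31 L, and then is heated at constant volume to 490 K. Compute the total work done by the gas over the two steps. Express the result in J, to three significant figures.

W_total ≈ -2930 J

Step 1 (isobaric): W = PΔV = (224 kPa)(9.31 − 22.4 L) = -2932 J.
Step 2 (isochoric): W = 0 (constant volume).
W_total = -2932 + 0 = -2932 J.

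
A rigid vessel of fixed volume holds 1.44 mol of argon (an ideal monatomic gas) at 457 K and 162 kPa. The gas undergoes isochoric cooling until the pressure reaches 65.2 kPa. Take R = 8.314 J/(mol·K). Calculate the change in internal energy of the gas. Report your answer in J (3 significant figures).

ΔU ≈ -4900 J

Constant volume ⇒ W = 0, so Q = ΔU = nCᵥΔT with Cᵥ = 3R/2 = 12.47 J/(mol·K).
At constant V, T₂/T₁ = P₂/P₁ ⇒ ΔT = T₁(P₂/P₁ − 1) = 457·(65.2/162 − 1) = -273.1 K.
ΔU = (1.44)(12.47)(-273.1) = -4904 J.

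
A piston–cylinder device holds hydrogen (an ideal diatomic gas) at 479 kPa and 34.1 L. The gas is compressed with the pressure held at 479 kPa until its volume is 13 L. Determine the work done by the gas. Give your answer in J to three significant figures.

Isobaric: W = P ΔV.
W = (479 kPa)(13 − 34.1 L) = (479)(-21.1) = -10107 J.

W ≈ -10100 J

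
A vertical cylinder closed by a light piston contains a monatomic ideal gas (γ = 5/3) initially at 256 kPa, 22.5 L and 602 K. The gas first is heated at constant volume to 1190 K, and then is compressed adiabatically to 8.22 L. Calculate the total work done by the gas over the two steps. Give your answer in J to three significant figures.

W_total ≈ -16300 J

Step 1 (isochoric): W = 0 (constant volume).
After step 1: P = 506 kPa (V unchanged).
Step 2 (adiabatic): W = (P₁V₁ − P₂V₂)/(γ−1) = (11386 − 22280)/0.667 = -16341 J.
W_total = 0 − 16341 = -16341 J.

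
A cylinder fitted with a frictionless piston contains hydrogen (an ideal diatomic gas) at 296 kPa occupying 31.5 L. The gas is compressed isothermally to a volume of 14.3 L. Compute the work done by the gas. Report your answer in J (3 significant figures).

Isothermal: W = nRT ln(V₂/V₁) = P₁V₁ ln(V₂/V₁).
P₁V₁ = (296 kPa)(31.5 L) = 9324 J.
W = 9324 × ln(14.3/31.5) = 9324 × -0.7897
W_by_gas = -7363 J.

W ≈ -7360 J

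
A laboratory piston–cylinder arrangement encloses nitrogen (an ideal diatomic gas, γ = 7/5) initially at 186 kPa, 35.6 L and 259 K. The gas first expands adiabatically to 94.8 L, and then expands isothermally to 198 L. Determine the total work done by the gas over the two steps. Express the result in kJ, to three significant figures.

Step 1 (adiabatic): W = (P₁V₁ − P₂V₂)/(γ−1) = (6622 − 4475)/0.4 = 5366 J.
After step 1: P = 47.21 kPa, V = 94.8 L, T = 175 K.
Step 2 (isothermal): W = P₁V₁ ln(V₂/V₁) = (4475) ln(198/94.8) = 3296 J.
W_total = 5366 + 3296 = 8662 J.

W_total ≈ 8.66 kJ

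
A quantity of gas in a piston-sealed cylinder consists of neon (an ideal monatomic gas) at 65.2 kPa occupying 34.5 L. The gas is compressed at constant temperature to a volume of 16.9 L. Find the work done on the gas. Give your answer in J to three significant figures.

W ≈ 1610 J

Isothermal: W = nRT ln(V₂/V₁) = P₁V₁ ln(V₂/V₁).
P₁V₁ = (65.2 kPa)(34.5 L) = 2249 J.
W = 2249 × ln(16.9/34.5) = 2249 × -0.7136
W_by_gas = -1605 J; work on gas = −W_by = 1605 J.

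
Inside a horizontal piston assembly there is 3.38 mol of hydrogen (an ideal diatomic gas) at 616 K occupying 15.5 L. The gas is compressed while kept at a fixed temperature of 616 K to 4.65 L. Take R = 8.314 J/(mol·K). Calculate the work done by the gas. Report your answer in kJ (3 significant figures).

Isothermal: W = nRT ln(V₂/V₁).
W = (3.38)(8.314)(616) × ln(4.65/15.5)
  = 17310 × -1.204
W_by_gas = -20841 J.

W ≈ -20.8 kJ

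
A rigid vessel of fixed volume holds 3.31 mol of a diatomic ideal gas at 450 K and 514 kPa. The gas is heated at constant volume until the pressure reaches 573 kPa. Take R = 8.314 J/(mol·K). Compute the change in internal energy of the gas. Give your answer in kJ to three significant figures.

ΔU ≈ 3.55 kJ

Constant volume ⇒ W = 0, so Q = ΔU = nCᵥΔT with Cᵥ = 5R/2 = 20.79 J/(mol·K).
At constant V, T₂/T₁ = P₂/P₁ ⇒ ΔT = T₁(P₂/P₁ − 1) = 450·(573/514 − 1) = 51.65 K.
ΔU = (3.31)(20.79)(51.65) = 3554 J.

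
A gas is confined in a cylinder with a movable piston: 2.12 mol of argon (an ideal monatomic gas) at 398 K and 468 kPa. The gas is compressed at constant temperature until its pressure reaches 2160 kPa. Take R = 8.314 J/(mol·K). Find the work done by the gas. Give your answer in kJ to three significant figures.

W ≈ -10.7 kJ

Isothermal process: W = nRT ln(V₂/V₁) = nRT ln(P₁/P₂).
W = (2.12)(8.314)(398) × ln(468/2160)
  = 7015 × ln(0.2167) = 7015 × -1.529
W_by_gas = -10729 J.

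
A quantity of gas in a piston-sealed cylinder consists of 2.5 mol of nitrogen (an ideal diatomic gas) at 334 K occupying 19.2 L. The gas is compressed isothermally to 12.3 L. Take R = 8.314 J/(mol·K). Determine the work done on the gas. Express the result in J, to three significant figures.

W ≈ 3090 J

Isothermal: W = nRT ln(V₂/V₁).
W = (2.5)(8.314)(334) × ln(12.3/19.2)
  = 6942 × -0.4453
W_by_gas = -3091 J; work on gas = −W_by = 3091 J.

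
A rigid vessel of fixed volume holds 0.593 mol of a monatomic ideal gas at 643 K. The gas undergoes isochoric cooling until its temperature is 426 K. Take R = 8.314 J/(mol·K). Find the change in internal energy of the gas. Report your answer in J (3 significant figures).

ΔU ≈ -1600 J

Constant volume ⇒ W = 0, so Q = ΔU = nCᵥΔT with Cᵥ = 3R/2 = 12.47 J/(mol·K).
ΔU = (0.593)(12.47)(426 − 643) = -1605 J.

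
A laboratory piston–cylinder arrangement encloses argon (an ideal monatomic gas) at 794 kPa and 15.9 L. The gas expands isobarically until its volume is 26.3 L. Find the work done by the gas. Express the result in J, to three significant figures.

Isobaric: W = P ΔV.
W = (794 kPa)(26.3 − 15.9 L) = (794)(10.4) = 8258 J.

W ≈ 8260 J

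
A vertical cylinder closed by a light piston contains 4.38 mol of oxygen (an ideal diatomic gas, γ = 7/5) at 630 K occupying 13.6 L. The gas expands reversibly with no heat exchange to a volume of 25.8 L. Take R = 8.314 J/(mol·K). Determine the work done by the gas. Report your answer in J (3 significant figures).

W ≈ 13000 J

Adiabatic: TV^(γ−1) = const with γ = 7/5.
T₂ = T₁ (V₁/V₂)^(γ−1) = 630 × (13.6/25.8)^0.4 = 630 × 0.774 = 487.7 K.
W_by = nCᵥ(T₁ − T₂) = (4.38)(20.79)(630 − 487.7) = 12959 J.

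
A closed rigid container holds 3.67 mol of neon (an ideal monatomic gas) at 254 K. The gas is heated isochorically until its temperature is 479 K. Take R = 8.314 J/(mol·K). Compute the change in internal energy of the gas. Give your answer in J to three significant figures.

ΔU ≈ 10300 J

Constant volume ⇒ W = 0, so Q = ΔU = nCᵥΔT with Cᵥ = 3R/2 = 12.47 J/(mol·K).
ΔU = (3.67)(12.47)(479 − 254) = 10298 J.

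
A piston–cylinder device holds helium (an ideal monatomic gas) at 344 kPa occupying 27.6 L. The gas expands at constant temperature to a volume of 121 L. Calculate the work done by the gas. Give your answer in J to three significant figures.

W ≈ 14000 J

Isothermal: W = nRT ln(V₂/V₁) = P₁V₁ ln(V₂/V₁).
P₁V₁ = (344 kPa)(27.6 L) = 9494 J.
W = 9494 × ln(121/27.6) = 9494 × 1.478
W_by_gas = 14032 J.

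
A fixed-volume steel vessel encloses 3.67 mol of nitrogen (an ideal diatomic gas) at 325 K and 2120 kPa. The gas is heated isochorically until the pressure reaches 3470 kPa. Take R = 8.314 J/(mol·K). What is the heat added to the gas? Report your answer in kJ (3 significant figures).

Q ≈ 15.8 kJ

Constant volume ⇒ W = 0, so Q = ΔU = nCᵥΔT with Cᵥ = 5R/2 = 20.79 J/(mol·K).
At constant V, T₂/T₁ = P₂/P₁ ⇒ ΔT = T₁(P₂/P₁ − 1) = 325·(3470/2120 − 1) = 207 K.
ΔU = (3.67)(20.79)(207) = 15787 J.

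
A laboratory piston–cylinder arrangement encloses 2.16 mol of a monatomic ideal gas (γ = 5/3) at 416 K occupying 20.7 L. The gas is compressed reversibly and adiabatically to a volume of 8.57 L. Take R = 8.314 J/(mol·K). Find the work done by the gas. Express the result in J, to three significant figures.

Adiabatic: TV^(γ−1) = const with γ = 5/3.
T₂ = T₁ (V₁/V₂)^(γ−1) = 416 × (20.7/8.57)^0.667 = 416 × 1.8 = 748.9 K.
W_by = nCᵥ(T₁ − T₂) = (2.16)(12.47)(416 − 748.9) = -8967 J.

W ≈ -8970 J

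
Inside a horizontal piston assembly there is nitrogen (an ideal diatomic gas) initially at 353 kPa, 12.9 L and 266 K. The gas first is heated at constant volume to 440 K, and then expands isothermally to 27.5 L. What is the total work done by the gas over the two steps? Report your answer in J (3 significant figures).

W_total ≈ 5700 J

Step 1 (isochoric): W = 0 (constant volume).
After step 1: P = 583.9 kPa (V unchanged).
Step 2 (isothermal): W = P₁V₁ ln(V₂/V₁) = (7532) ln(27.5/12.9) = 5702 J.
W_total = 0 + 5702 = 5702 J.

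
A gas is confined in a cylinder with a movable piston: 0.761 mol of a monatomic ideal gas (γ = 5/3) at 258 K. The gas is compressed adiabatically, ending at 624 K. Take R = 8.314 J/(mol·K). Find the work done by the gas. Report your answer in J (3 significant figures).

W ≈ -3470 J

Adiabatic ⇒ Q = 0, so W_by = −ΔU = nCᵥ(T₁ − T₂).
Cᵥ = 3R/2 = 12.47 J/(mol·K).
W = (0.761)(12.47)(258 − 624) = -3473 J.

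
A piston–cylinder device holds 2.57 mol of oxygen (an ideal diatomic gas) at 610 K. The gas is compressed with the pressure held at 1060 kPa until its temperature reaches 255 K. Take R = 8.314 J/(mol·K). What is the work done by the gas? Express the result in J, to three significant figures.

Isobaric: W = P ΔV = nR ΔT.
W = (2.57)(8.314)(255 − 610) = -7585 J.

W ≈ -7590 J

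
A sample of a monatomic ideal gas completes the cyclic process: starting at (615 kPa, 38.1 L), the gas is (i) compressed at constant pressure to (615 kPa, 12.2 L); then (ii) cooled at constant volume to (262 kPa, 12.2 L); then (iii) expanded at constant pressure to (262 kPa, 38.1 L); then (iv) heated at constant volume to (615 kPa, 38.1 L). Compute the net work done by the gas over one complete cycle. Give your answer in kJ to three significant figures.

Constant-volume legs do no work.
W(i) = (615)(12.2 − 38.1) = -15929 J; W(iii) = (262)(38.1 − 12.2) = 6786 J.
W_net = -15929 + 6786 = -9143 J (the counter-clockwise enclosed area).

W_net ≈ -9.14 kJ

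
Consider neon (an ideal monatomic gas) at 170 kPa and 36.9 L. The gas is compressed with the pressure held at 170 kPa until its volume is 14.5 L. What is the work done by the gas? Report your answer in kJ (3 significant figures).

W ≈ -3.81 kJ

Isobaric: W = P ΔV.
W = (170 kPa)(14.5 − 36.9 L) = (170)(-22.4) = -3808 J.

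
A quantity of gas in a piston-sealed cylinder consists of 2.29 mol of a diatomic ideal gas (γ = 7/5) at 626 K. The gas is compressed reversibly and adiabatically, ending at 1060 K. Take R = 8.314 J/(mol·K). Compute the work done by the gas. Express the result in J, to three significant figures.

Adiabatic ⇒ Q = 0, so W_by = −ΔU = nCᵥ(T₁ − T₂).
Cᵥ = 5R/2 = 20.79 J/(mol·K).
W = (2.29)(20.79)(626 − 1060) = -20657 J.

W ≈ -20700 J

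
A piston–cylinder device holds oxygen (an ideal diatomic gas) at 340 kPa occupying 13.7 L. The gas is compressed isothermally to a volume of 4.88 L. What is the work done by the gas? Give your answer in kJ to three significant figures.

Isothermal: W = nRT ln(V₂/V₁) = P₁V₁ ln(V₂/V₁).
P₁V₁ = (340 kPa)(13.7 L) = 4658 J.
W = 4658 × ln(4.88/13.7) = 4658 × -1.032
W_by_gas = -4808 J.

W ≈ -4.81 kJ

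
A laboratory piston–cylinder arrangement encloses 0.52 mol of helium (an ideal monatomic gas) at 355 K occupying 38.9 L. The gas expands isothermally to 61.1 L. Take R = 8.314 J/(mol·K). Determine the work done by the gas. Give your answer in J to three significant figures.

Isothermal: W = nRT ln(V₂/V₁).
W = (0.52)(8.314)(355) × ln(61.1/38.9)
  = 1535 × 0.4515
W_by_gas = 693 J.

W ≈ 693 J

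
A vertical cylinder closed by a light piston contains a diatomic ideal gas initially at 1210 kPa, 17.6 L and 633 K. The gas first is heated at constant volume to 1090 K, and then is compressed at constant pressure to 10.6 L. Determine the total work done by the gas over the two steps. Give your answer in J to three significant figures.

W_total ≈ -14600 J

Step 1 (isochoric): W = 0 (constant volume).
After step 1: P = 2084 kPa (V unchanged).
Step 2 (isobaric): W = PΔV = (2084 kPa)(10.6 − 17.6 L) = -14585 J.
W_total = 0 − 14585 = -14585 J.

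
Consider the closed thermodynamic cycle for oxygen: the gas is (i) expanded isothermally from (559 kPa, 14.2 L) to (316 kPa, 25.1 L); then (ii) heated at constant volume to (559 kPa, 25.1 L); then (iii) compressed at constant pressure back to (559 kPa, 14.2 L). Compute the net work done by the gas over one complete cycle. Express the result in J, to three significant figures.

W_net ≈ -1570 J

Leg (i): W = PᵢVᵢ ln(V_f/Vᵢ) = (7938) ln(25.1/14.2) = 4522 J.
Leg (ii): W = 0.
Leg (iii): W = PΔV = (559)(14.2 − 25.1) = -6093 J.
W_net = 4522 − 6093 = -1572 J.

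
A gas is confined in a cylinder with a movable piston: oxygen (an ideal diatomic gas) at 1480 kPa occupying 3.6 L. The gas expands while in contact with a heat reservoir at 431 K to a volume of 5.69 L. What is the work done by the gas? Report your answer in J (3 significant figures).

W ≈ 2440 J

Isothermal: W = nRT ln(V₂/V₁) = P₁V₁ ln(V₂/V₁).
P₁V₁ = (1480 kPa)(3.6 L) = 5328 J.
W = 5328 × ln(5.69/3.6) = 5328 × 0.4578
W_by_gas = 2439 J.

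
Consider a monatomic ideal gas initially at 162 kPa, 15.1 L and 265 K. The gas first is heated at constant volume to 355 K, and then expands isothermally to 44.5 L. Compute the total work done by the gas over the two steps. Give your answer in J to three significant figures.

W_total ≈ 3540 J

Step 1 (isochoric): W = 0 (constant volume).
After step 1: P = 217 kPa (V unchanged).
Step 2 (isothermal): W = P₁V₁ ln(V₂/V₁) = (3277) ln(44.5/15.1) = 3542 J.
W_total = 0 + 3542 = 3542 J.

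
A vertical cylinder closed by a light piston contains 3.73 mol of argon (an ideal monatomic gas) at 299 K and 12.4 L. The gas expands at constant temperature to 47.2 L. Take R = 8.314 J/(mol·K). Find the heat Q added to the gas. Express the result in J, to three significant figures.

Isothermal ⇒ ΔU = 0, so Q = W = nRT ln(V₂/V₁).
Q = (3.73)(8.314)(299) ln(47.2/12.4) = 9272 × 1.337 = 12394 J.

Q ≈ 12400 J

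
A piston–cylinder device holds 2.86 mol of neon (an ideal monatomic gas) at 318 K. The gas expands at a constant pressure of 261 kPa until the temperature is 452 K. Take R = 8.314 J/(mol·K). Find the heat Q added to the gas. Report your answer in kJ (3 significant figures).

Isobaric: W = nRΔT = (2.86)(8.314)(134) = 3186 J.
ΔU = nCᵥΔT with Cᵥ = 3R/2: ΔU = (2.86)(12.47)(134) = 4779 J.
Q = ΔU + W = 4779 + 3186 = 7966 J.

Q ≈ 7.97 kJ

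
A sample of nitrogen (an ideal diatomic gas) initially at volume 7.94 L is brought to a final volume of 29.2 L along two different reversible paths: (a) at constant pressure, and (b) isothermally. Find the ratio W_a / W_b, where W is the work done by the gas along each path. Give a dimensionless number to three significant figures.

Path (a) isobaric: W = P₁(V₂ − V₁) → W_a/(P₁V₁) = 2.678.
Path (b) isothermal: W = P₁V₁ ln(V₂/V₁) → W_b/(P₁V₁) = 1.302.
W_a / W_b = 2.678 / 1.302 = 2.056.

W_a / W_b ≈ 2.06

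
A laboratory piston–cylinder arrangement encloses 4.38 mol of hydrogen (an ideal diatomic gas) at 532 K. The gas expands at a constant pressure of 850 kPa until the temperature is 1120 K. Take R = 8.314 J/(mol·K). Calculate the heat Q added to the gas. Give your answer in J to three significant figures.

Q ≈ 74900 J

Isobaric: W = nRΔT = (4.38)(8.314)(588) = 21412 J.
ΔU = nCᵥΔT with Cᵥ = 5R/2: ΔU = (4.38)(20.79)(588) = 53531 J.
Q = ΔU + W = 53531 + 21412 = 74943 J.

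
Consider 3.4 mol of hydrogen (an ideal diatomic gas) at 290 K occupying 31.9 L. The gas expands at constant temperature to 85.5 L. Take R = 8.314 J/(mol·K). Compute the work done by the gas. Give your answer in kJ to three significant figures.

W ≈ 8.08 kJ

Isothermal: W = nRT ln(V₂/V₁).
W = (3.4)(8.314)(290) × ln(85.5/31.9)
  = 8198 × 0.9859
W_by_gas = 8082 J.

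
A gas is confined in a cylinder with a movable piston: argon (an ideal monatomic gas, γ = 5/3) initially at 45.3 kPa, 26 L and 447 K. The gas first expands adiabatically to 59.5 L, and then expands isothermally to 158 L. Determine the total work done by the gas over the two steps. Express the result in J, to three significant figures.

Step 1 (adiabatic): W = (P₁V₁ − P₂V₂)/(γ−1) = (1178 − 678.2)/0.667 = 749.4 J.
After step 1: P = 11.4 kPa, V = 59.5 L, T = 257.4 K.
Step 2 (isothermal): W = P₁V₁ ln(V₂/V₁) = (678.2) ln(158/59.5) = 662.4 J.
W_total = 749.4 + 662.4 = 1412 J.

W_total ≈ 1410 J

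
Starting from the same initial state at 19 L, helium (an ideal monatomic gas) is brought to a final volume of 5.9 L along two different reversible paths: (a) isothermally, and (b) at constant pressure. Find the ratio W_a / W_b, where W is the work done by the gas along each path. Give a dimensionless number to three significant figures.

W_a / W_b ≈ 1.70

Path (a) isothermal: W = P₁V₁ ln(V₂/V₁) → W_a/(P₁V₁) = -1.169.
Path (b) isobaric: W = P₁(V₂ − V₁) → W_b/(P₁V₁) = -0.6895.
W_a / W_b = -1.169 / -0.6895 = 1.696.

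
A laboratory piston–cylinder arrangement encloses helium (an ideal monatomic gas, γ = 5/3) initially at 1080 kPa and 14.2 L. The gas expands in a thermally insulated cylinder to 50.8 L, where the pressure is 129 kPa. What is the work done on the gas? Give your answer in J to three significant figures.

Adiabatic: W = (P₁V₁ − P₂V₂)/(γ − 1) with γ = 5/3.
P₁V₁ = 15336 J, P₂V₂ = 6553 J.
W = (15336 − 6553) / 0.6667 = 13174 J.
Work on gas = −W_by = -13174 J.

W ≈ -13200 J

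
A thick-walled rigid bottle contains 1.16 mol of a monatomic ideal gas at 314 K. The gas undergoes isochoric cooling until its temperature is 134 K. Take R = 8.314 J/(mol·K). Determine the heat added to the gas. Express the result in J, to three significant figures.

Constant volume ⇒ W = 0, so Q = ΔU = nCᵥΔT with Cᵥ = 3R/2 = 12.47 J/(mol·K).
ΔU = (1.16)(12.47)(134 − 314) = -2604 J.

Q ≈ -2600 J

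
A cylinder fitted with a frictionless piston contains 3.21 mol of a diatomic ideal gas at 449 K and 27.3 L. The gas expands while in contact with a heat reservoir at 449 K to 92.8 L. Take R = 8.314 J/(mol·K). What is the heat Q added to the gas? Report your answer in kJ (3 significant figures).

Q ≈ 14.7 kJ

Isothermal ⇒ ΔU = 0, so Q = W = nRT ln(V₂/V₁).
Q = (3.21)(8.314)(449) ln(92.8/27.3) = 11983 × 1.224 = 14662 J.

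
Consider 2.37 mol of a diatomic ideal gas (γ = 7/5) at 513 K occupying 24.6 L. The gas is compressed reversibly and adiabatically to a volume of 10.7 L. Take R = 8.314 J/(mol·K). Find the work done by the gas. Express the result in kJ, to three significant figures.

W ≈ -9.99 kJ

Adiabatic: TV^(γ−1) = const with γ = 7/5.
T₂ = T₁ (V₁/V₂)^(γ−1) = 513 × (24.6/10.7)^0.4 = 513 × 1.395 = 715.7 K.
W_by = nCᵥ(T₁ − T₂) = (2.37)(20.79)(513 − 715.7) = -9986 J.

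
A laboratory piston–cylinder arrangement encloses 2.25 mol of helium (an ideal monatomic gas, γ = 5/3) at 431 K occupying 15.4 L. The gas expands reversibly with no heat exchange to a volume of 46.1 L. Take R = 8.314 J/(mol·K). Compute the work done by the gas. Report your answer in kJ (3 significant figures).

Adiabatic: TV^(γ−1) = const with γ = 5/3.
T₂ = T₁ (V₁/V₂)^(γ−1) = 431 × (15.4/46.1)^0.667 = 431 × 0.4814 = 207.5 K.
W_by = nCᵥ(T₁ − T₂) = (2.25)(12.47)(431 − 207.5) = 6271 J.

W ≈ 6.27 kJ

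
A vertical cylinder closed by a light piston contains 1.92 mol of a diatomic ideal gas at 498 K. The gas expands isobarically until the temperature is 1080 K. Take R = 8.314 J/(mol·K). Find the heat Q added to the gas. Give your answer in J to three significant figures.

Q ≈ 32500 J

Isobaric: W = nRΔT = (1.92)(8.314)(582) = 9290 J.
ΔU = nCᵥΔT with Cᵥ = 5R/2: ΔU = (1.92)(20.79)(582) = 23226 J.
Q = ΔU + W = 23226 + 9290 = 32516 J.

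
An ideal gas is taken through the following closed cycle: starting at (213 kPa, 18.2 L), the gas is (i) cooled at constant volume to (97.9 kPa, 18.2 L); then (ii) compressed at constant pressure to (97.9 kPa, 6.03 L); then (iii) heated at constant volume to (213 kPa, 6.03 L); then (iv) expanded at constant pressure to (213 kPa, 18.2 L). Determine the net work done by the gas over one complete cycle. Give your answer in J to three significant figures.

Constant-volume legs do no work.
W(ii) = (97.9)(6.03 − 18.2) = -1191 J; W(iv) = (213)(18.2 − 6.03) = 2592 J.
W_net = -1191 + 2592 = 1401 J (the clockwise enclosed area).

W_net ≈ 1400 J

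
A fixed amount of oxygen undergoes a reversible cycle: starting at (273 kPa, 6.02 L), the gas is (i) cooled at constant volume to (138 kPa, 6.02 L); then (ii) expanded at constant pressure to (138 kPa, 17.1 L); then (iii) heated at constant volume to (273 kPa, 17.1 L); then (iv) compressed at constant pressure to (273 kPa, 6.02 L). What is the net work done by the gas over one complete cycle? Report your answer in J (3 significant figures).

W_net ≈ -1500 J

Constant-volume legs do no work.
W(ii) = (138)(17.1 − 6.02) = 1529 J; W(iv) = (273)(6.02 − 17.1) = -3025 J.
W_net = 1529 − 3025 = -1496 J (the counter-clockwise enclosed area).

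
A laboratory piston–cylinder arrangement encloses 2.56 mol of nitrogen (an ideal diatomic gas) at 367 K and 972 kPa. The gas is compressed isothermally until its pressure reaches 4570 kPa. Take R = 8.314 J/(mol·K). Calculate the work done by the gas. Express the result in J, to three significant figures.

Isothermal process: W = nRT ln(V₂/V₁) = nRT ln(P₁/P₂).
W = (2.56)(8.314)(367) × ln(972/4570)
  = 7811 × ln(0.2127) = 7811 × -1.548
W_by_gas = -12091 J.

W ≈ -12100 J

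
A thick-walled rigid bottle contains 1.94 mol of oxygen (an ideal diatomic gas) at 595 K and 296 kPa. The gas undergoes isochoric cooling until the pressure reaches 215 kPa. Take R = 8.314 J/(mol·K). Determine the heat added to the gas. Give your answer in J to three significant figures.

Q ≈ -6570 J

Constant volume ⇒ W = 0, so Q = ΔU = nCᵥΔT with Cᵥ = 5R/2 = 20.79 J/(mol·K).
At constant V, T₂/T₁ = P₂/P₁ ⇒ ΔT = T₁(P₂/P₁ − 1) = 595·(215/296 − 1) = -162.8 K.
ΔU = (1.94)(20.79)(-162.8) = -6565 J.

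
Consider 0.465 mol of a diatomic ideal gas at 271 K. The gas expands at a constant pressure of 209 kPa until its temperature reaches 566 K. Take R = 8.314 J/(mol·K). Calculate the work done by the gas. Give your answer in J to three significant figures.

W ≈ 1140 J

Isobaric: W = P ΔV = nR ΔT.
W = (0.465)(8.314)(566 − 271) = 1140 J.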